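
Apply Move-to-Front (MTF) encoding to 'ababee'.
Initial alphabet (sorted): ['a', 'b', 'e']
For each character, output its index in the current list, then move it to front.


MTF encoding:
'a': index 0 in ['a', 'b', 'e'] -> ['a', 'b', 'e']
'b': index 1 in ['a', 'b', 'e'] -> ['b', 'a', 'e']
'a': index 1 in ['b', 'a', 'e'] -> ['a', 'b', 'e']
'b': index 1 in ['a', 'b', 'e'] -> ['b', 'a', 'e']
'e': index 2 in ['b', 'a', 'e'] -> ['e', 'b', 'a']
'e': index 0 in ['e', 'b', 'a'] -> ['e', 'b', 'a']


Output: [0, 1, 1, 1, 2, 0]


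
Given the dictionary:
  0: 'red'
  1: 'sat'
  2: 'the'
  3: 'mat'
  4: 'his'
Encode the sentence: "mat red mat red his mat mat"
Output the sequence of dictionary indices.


Look up each word in the dictionary:
  'mat' -> 3
  'red' -> 0
  'mat' -> 3
  'red' -> 0
  'his' -> 4
  'mat' -> 3
  'mat' -> 3

Encoded: [3, 0, 3, 0, 4, 3, 3]


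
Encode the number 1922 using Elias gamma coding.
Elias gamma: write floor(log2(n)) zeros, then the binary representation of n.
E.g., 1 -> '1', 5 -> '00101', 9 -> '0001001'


num_bits = floor(log2(1922)) + 1 = 11
leading_zeros = num_bits - 1 = 10
binary(1922) = 11110000010

Elias gamma(1922) = '0000000000' + '11110000010' = 000000000011110000010 (21 bits)


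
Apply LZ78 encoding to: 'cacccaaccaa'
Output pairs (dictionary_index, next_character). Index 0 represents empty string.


LZ78 encoding steps:
Dictionary: {0: ''}
Step 1: w='' (idx 0), next='c' -> output (0, 'c'), add 'c' as idx 1
Step 2: w='' (idx 0), next='a' -> output (0, 'a'), add 'a' as idx 2
Step 3: w='c' (idx 1), next='c' -> output (1, 'c'), add 'cc' as idx 3
Step 4: w='c' (idx 1), next='a' -> output (1, 'a'), add 'ca' as idx 4
Step 5: w='a' (idx 2), next='c' -> output (2, 'c'), add 'ac' as idx 5
Step 6: w='ca' (idx 4), next='a' -> output (4, 'a'), add 'caa' as idx 6


Encoded: [(0, 'c'), (0, 'a'), (1, 'c'), (1, 'a'), (2, 'c'), (4, 'a')]


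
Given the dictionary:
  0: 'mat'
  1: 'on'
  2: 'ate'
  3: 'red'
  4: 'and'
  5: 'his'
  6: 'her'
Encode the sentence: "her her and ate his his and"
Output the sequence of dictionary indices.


Look up each word in the dictionary:
  'her' -> 6
  'her' -> 6
  'and' -> 4
  'ate' -> 2
  'his' -> 5
  'his' -> 5
  'and' -> 4

Encoded: [6, 6, 4, 2, 5, 5, 4]


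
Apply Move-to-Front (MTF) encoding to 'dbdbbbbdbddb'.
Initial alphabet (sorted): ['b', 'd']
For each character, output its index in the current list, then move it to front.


MTF encoding:
'd': index 1 in ['b', 'd'] -> ['d', 'b']
'b': index 1 in ['d', 'b'] -> ['b', 'd']
'd': index 1 in ['b', 'd'] -> ['d', 'b']
'b': index 1 in ['d', 'b'] -> ['b', 'd']
'b': index 0 in ['b', 'd'] -> ['b', 'd']
'b': index 0 in ['b', 'd'] -> ['b', 'd']
'b': index 0 in ['b', 'd'] -> ['b', 'd']
'd': index 1 in ['b', 'd'] -> ['d', 'b']
'b': index 1 in ['d', 'b'] -> ['b', 'd']
'd': index 1 in ['b', 'd'] -> ['d', 'b']
'd': index 0 in ['d', 'b'] -> ['d', 'b']
'b': index 1 in ['d', 'b'] -> ['b', 'd']


Output: [1, 1, 1, 1, 0, 0, 0, 1, 1, 1, 0, 1]


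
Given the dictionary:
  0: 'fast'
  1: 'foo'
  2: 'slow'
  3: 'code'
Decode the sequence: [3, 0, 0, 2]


Look up each index in the dictionary:
  3 -> 'code'
  0 -> 'fast'
  0 -> 'fast'
  2 -> 'slow'

Decoded: "code fast fast slow"


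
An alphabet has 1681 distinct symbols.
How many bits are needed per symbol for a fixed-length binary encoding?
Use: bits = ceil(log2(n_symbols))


log2(1681) = 10.7151
Bracket: 2^10 = 1024 < 1681 <= 2^11 = 2048
So ceil(log2(1681)) = 11

bits = ceil(log2(1681)) = ceil(10.7151) = 11 bits


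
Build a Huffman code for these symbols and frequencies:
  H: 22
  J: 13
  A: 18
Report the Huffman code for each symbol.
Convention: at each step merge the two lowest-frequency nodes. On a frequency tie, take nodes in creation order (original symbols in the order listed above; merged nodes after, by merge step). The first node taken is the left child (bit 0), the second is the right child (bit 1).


Huffman tree construction:
Step 1: Merge J(13) + A(18) = 31
Step 2: Merge H(22) + (J+A)(31) = 53
Read each symbol's code off the tree from the root (left child = 0, right child = 1).

Codes:
  H: 0 (length 1)
  J: 10 (length 2)
  A: 11 (length 2)
Average code length: 84/53 = 1.5849 bits/symbol


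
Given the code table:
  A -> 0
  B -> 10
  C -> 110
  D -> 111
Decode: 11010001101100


Decoding:
110 -> C
10 -> B
0 -> A
0 -> A
110 -> C
110 -> C
0 -> A


Result: CBAACCA


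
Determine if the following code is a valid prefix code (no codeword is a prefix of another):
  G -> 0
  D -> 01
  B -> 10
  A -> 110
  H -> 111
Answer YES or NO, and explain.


Checking each pair (does one codeword prefix another?):
  G='0' vs D='01': prefix -- VIOLATION

NO -- this is NOT a valid prefix code. G (0) is a prefix of D (01).


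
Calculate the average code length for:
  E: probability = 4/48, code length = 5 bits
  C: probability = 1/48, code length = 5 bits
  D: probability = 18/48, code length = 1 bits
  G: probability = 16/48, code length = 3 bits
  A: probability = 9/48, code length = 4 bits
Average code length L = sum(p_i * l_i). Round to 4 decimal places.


Weighted contributions p_i * l_i:
  E: (4/48) * 5 = 20/48
  C: (1/48) * 5 = 5/48
  D: (18/48) * 1 = 18/48
  G: (16/48) * 3 = 48/48
  A: (9/48) * 4 = 36/48
Sum = (20 + 5 + 18 + 48 + 36)/48 = 127/48

L = 127/48 = 2.6458 bits/symbol


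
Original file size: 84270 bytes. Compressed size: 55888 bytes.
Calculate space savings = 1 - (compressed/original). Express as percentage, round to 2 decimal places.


ratio = compressed/original = 55888/84270 = 0.663202
savings = 1 - ratio = 1 - 0.663202 = 0.336798
as a percentage: 0.336798 * 100 = 33.68%

Space savings = 1 - 55888/84270 = 33.68%


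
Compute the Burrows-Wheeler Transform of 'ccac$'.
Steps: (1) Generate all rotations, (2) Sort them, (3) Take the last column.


Rotations (sorted):
  0: $ccac -> last char: c
  1: ac$cc -> last char: c
  2: c$cca -> last char: a
  3: cac$c -> last char: c
  4: ccac$ -> last char: $


BWT = ccac$


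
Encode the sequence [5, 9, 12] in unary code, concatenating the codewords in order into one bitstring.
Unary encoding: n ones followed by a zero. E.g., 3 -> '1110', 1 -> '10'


Encode each number as n ones followed by a terminating 0:
  5 -> 111110 (6 bits)
  9 -> 1111111110 (10 bits)
  12 -> 1111111111110 (13 bits)
Total length = 6 + 10 + 13 = 29 bits.

Unary([5, 9, 12]) = 11111011111111101111111111110 (29 bits)


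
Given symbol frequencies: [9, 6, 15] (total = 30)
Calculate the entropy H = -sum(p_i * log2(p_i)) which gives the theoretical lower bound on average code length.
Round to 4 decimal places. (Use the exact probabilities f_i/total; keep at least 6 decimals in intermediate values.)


Per-symbol terms -p_i * log2(p_i) with p_i = f_i/30:
  p = 9/30 = 0.300000: log2(p) = -1.736966, -p*log2(p) = 0.521090
  p = 6/30 = 0.200000: log2(p) = -2.321928, -p*log2(p) = 0.464386
  p = 15/30 = 0.500000: log2(p) = -1.000000, -p*log2(p) = 0.500000
H = 0.521090 + 0.464386 + 0.500000 = 1.485476

H = 1.4855 bits/symbol


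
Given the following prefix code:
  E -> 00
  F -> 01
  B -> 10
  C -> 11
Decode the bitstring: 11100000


Decoding step by step:
Bits 11 -> C
Bits 10 -> B
Bits 00 -> E
Bits 00 -> E


Decoded message: CBEE


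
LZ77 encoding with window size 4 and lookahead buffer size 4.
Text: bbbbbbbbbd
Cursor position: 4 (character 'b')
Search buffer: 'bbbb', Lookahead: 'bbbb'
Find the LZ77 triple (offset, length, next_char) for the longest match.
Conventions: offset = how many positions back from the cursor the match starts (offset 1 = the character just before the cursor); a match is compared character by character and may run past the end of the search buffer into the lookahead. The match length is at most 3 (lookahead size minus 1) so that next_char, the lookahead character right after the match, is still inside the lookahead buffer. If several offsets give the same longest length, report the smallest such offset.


Try each offset into the search buffer:
  offset=1 (pos 3, char 'b'): match length 3
  offset=2 (pos 2, char 'b'): match length 3
  offset=3 (pos 1, char 'b'): match length 3
  offset=4 (pos 0, char 'b'): match length 3
Longest match has length 3, found at offsets 1, 2, 3, 4; take the smallest, offset 1.
next_char = character at position 4 + 3 = 7 -> 'b'

Best match: offset=1, length=3 (matching 'bbb' starting at position 3)
LZ77 triple: (1, 3, 'b')


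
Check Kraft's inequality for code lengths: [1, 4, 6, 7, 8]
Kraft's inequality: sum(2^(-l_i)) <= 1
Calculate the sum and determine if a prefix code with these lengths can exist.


Sum = 2^(-1) + 2^(-4) + 2^(-6) + 2^(-7) + 2^(-8)
    = 0.5 + 0.0625 + 0.015625 + 0.0078125 + 0.00390625
    = 151/256 = 0.58984375
Since 0.58984375 <= 1, Kraft's inequality IS satisfied.
A prefix code with these lengths CAN exist.

Kraft sum = 0.58984375. Satisfied.


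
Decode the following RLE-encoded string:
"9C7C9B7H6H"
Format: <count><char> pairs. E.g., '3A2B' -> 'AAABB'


Expanding each <count><char> pair:
  9C -> 'CCCCCCCCC'
  7C -> 'CCCCCCC'
  9B -> 'BBBBBBBBB'
  7H -> 'HHHHHHH'
  6H -> 'HHHHHH'

Decoded = CCCCCCCCCCCCCCCCBBBBBBBBBHHHHHHHHHHHHH


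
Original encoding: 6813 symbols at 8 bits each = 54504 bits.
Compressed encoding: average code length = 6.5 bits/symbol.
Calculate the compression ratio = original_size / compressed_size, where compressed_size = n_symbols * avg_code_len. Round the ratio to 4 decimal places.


original_size = n_symbols * orig_bits = 6813 * 8 = 54504 bits
compressed_size = n_symbols * avg_code_len = 6813 * 6.5 = 44284.5 bits
ratio = original_size / compressed_size = 54504 / 44284.5 = 1.2308

Compression ratio = 1.2308


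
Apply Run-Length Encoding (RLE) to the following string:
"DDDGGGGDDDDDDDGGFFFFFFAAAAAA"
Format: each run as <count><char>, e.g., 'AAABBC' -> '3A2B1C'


Scanning runs left to right:
  i=0: run of 'D' x 3 -> '3D'
  i=3: run of 'G' x 4 -> '4G'
  i=7: run of 'D' x 7 -> '7D'
  i=14: run of 'G' x 2 -> '2G'
  i=16: run of 'F' x 6 -> '6F'
  i=22: run of 'A' x 6 -> '6A'

RLE = 3D4G7D2G6F6A


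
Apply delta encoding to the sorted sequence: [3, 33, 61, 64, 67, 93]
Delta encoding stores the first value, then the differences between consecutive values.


First value: 3
Deltas:
  33 - 3 = 30
  61 - 33 = 28
  64 - 61 = 3
  67 - 64 = 3
  93 - 67 = 26


Delta encoded: [3, 30, 28, 3, 3, 26]


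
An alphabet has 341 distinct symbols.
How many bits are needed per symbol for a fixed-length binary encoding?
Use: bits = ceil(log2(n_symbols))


log2(341) = 8.4136
Bracket: 2^8 = 256 < 341 <= 2^9 = 512
So ceil(log2(341)) = 9

bits = ceil(log2(341)) = ceil(8.4136) = 9 bits


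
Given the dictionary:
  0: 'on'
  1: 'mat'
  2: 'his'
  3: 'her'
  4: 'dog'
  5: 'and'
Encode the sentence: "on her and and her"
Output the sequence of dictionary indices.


Look up each word in the dictionary:
  'on' -> 0
  'her' -> 3
  'and' -> 5
  'and' -> 5
  'her' -> 3

Encoded: [0, 3, 5, 5, 3]


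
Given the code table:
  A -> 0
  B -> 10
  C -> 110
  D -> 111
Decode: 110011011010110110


Decoding:
110 -> C
0 -> A
110 -> C
110 -> C
10 -> B
110 -> C
110 -> C


Result: CACCBCC


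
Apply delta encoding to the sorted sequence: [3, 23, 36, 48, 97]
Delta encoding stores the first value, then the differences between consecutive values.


First value: 3
Deltas:
  23 - 3 = 20
  36 - 23 = 13
  48 - 36 = 12
  97 - 48 = 49


Delta encoded: [3, 20, 13, 12, 49]


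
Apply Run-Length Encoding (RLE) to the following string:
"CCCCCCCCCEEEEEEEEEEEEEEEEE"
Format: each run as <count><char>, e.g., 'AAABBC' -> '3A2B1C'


Scanning runs left to right:
  i=0: run of 'C' x 9 -> '9C'
  i=9: run of 'E' x 17 -> '17E'

RLE = 9C17E


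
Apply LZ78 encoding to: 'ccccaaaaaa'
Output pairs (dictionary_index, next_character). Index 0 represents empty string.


LZ78 encoding steps:
Dictionary: {0: ''}
Step 1: w='' (idx 0), next='c' -> output (0, 'c'), add 'c' as idx 1
Step 2: w='c' (idx 1), next='c' -> output (1, 'c'), add 'cc' as idx 2
Step 3: w='c' (idx 1), next='a' -> output (1, 'a'), add 'ca' as idx 3
Step 4: w='' (idx 0), next='a' -> output (0, 'a'), add 'a' as idx 4
Step 5: w='a' (idx 4), next='a' -> output (4, 'a'), add 'aa' as idx 5
Step 6: w='aa' (idx 5), end of input -> output (5, '')


Encoded: [(0, 'c'), (1, 'c'), (1, 'a'), (0, 'a'), (4, 'a'), (5, '')]


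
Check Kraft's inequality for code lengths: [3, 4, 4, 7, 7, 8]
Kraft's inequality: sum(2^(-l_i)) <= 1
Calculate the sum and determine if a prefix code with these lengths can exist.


Sum = 2^(-3) + 2^(-4) + 2^(-4) + 2^(-7) + 2^(-7) + 2^(-8)
    = 0.125 + 0.0625 + 0.0625 + 0.0078125 + 0.0078125 + 0.00390625
    = 69/256 = 0.26953125
Since 0.26953125 <= 1, Kraft's inequality IS satisfied.
A prefix code with these lengths CAN exist.

Kraft sum = 0.26953125. Satisfied.


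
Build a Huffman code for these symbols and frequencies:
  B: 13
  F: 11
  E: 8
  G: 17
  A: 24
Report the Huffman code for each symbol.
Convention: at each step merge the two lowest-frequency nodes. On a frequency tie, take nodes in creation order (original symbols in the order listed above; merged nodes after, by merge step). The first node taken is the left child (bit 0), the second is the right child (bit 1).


Huffman tree construction:
Step 1: Merge E(8) + F(11) = 19
Step 2: Merge B(13) + G(17) = 30
Step 3: Merge (E+F)(19) + A(24) = 43
Step 4: Merge (B+G)(30) + ((E+F)+A)(43) = 73
Read each symbol's code off the tree from the root (left child = 0, right child = 1).

Codes:
  B: 00 (length 2)
  F: 101 (length 3)
  E: 100 (length 3)
  G: 01 (length 2)
  A: 11 (length 2)
Average code length: 165/73 = 2.2603 bits/symbol


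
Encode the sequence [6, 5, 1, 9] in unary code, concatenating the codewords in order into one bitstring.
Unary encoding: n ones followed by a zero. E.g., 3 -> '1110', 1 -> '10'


Encode each number as n ones followed by a terminating 0:
  6 -> 1111110 (7 bits)
  5 -> 111110 (6 bits)
  1 -> 10 (2 bits)
  9 -> 1111111110 (10 bits)
Total length = 7 + 6 + 2 + 10 = 25 bits.

Unary([6, 5, 1, 9]) = 1111110111110101111111110 (25 bits)


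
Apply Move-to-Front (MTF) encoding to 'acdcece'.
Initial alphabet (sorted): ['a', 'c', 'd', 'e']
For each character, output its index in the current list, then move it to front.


MTF encoding:
'a': index 0 in ['a', 'c', 'd', 'e'] -> ['a', 'c', 'd', 'e']
'c': index 1 in ['a', 'c', 'd', 'e'] -> ['c', 'a', 'd', 'e']
'd': index 2 in ['c', 'a', 'd', 'e'] -> ['d', 'c', 'a', 'e']
'c': index 1 in ['d', 'c', 'a', 'e'] -> ['c', 'd', 'a', 'e']
'e': index 3 in ['c', 'd', 'a', 'e'] -> ['e', 'c', 'd', 'a']
'c': index 1 in ['e', 'c', 'd', 'a'] -> ['c', 'e', 'd', 'a']
'e': index 1 in ['c', 'e', 'd', 'a'] -> ['e', 'c', 'd', 'a']


Output: [0, 1, 2, 1, 3, 1, 1]


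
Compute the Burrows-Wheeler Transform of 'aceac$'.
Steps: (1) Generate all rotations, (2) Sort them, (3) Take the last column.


Rotations (sorted):
  0: $aceac -> last char: c
  1: ac$ace -> last char: e
  2: aceac$ -> last char: $
  3: c$acea -> last char: a
  4: ceac$a -> last char: a
  5: eac$ac -> last char: c


BWT = ce$aac


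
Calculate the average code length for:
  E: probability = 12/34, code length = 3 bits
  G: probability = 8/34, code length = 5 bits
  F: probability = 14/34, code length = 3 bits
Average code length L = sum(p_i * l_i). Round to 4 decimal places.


Weighted contributions p_i * l_i:
  E: (12/34) * 3 = 36/34
  G: (8/34) * 5 = 40/34
  F: (14/34) * 3 = 42/34
Sum = (36 + 40 + 42)/34 = 118/34

L = 118/34 = 3.4706 bits/symbol


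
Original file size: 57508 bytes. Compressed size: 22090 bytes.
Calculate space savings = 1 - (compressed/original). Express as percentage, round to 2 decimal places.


ratio = compressed/original = 22090/57508 = 0.38412
savings = 1 - ratio = 1 - 0.38412 = 0.61588
as a percentage: 0.61588 * 100 = 61.59%

Space savings = 1 - 22090/57508 = 61.59%


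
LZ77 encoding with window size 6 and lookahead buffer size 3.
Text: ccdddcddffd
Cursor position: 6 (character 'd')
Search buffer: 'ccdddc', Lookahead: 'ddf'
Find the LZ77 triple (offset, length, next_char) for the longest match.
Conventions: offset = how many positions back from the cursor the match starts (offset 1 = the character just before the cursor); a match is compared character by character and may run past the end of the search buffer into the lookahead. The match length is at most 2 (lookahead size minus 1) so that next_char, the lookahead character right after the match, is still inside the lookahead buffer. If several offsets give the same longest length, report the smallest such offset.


Try each offset into the search buffer:
  offset=1 (pos 5, char 'c'): match length 0
  offset=2 (pos 4, char 'd'): match length 1
  offset=3 (pos 3, char 'd'): match length 2
  offset=4 (pos 2, char 'd'): match length 2
  offset=5 (pos 1, char 'c'): match length 0
  offset=6 (pos 0, char 'c'): match length 0
Longest match has length 2, found at offsets 3, 4; take the smallest, offset 3.
next_char = character at position 6 + 2 = 8 -> 'f'

Best match: offset=3, length=2 (matching 'dd' starting at position 3)
LZ77 triple: (3, 2, 'f')


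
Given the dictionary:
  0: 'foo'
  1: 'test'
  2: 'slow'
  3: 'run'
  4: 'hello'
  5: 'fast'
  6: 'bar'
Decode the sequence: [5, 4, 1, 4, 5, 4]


Look up each index in the dictionary:
  5 -> 'fast'
  4 -> 'hello'
  1 -> 'test'
  4 -> 'hello'
  5 -> 'fast'
  4 -> 'hello'

Decoded: "fast hello test hello fast hello"


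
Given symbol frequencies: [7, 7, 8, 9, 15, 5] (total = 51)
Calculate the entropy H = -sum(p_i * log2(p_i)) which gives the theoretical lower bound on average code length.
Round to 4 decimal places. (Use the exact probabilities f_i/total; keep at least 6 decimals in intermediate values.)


Per-symbol terms -p_i * log2(p_i) with p_i = f_i/51:
  p = 7/51 = 0.137255: log2(p) = -2.865070, -p*log2(p) = 0.393245
  p = 7/51 = 0.137255: log2(p) = -2.865070, -p*log2(p) = 0.393245
  p = 8/51 = 0.156863: log2(p) = -2.672425, -p*log2(p) = 0.419204
  p = 9/51 = 0.176471: log2(p) = -2.502500, -p*log2(p) = 0.441618
  p = 15/51 = 0.294118: log2(p) = -1.765535, -p*log2(p) = 0.519275
  p = 5/51 = 0.098039: log2(p) = -3.350497, -p*log2(p) = 0.328480
H = 0.393245 + 0.393245 + 0.419204 + 0.441618 + 0.519275 + 0.328480 = 2.495067

H = 2.4951 bits/symbol


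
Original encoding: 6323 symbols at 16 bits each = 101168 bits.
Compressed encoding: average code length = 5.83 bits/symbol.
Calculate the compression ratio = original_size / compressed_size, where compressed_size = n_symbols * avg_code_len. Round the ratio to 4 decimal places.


original_size = n_symbols * orig_bits = 6323 * 16 = 101168 bits
compressed_size = n_symbols * avg_code_len = 6323 * 5.83 = 36863.09 bits
ratio = original_size / compressed_size = 101168 / 36863.09 = 2.7444

Compression ratio = 2.7444


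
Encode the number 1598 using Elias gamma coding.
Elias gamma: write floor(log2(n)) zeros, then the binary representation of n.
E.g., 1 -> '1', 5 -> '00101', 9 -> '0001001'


num_bits = floor(log2(1598)) + 1 = 11
leading_zeros = num_bits - 1 = 10
binary(1598) = 11000111110

Elias gamma(1598) = '0000000000' + '11000111110' = 000000000011000111110 (21 bits)


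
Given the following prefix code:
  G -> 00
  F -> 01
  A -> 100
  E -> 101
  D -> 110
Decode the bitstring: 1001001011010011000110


Decoding step by step:
Bits 100 -> A
Bits 100 -> A
Bits 101 -> E
Bits 101 -> E
Bits 00 -> G
Bits 110 -> D
Bits 00 -> G
Bits 110 -> D


Decoded message: AAEEGDGD


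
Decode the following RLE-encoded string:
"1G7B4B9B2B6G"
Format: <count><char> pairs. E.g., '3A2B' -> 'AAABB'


Expanding each <count><char> pair:
  1G -> 'G'
  7B -> 'BBBBBBB'
  4B -> 'BBBB'
  9B -> 'BBBBBBBBB'
  2B -> 'BB'
  6G -> 'GGGGGG'

Decoded = GBBBBBBBBBBBBBBBBBBBBBBGGGGGG


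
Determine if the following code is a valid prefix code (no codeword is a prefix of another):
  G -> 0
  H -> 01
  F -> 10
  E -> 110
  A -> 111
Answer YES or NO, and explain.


Checking each pair (does one codeword prefix another?):
  G='0' vs H='01': prefix -- VIOLATION

NO -- this is NOT a valid prefix code. G (0) is a prefix of H (01).


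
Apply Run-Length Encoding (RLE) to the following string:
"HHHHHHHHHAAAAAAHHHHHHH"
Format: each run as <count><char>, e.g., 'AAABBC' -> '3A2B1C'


Scanning runs left to right:
  i=0: run of 'H' x 9 -> '9H'
  i=9: run of 'A' x 6 -> '6A'
  i=15: run of 'H' x 7 -> '7H'

RLE = 9H6A7H


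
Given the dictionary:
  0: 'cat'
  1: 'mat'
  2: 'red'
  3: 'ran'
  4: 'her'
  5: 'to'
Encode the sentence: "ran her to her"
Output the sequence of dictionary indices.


Look up each word in the dictionary:
  'ran' -> 3
  'her' -> 4
  'to' -> 5
  'her' -> 4

Encoded: [3, 4, 5, 4]


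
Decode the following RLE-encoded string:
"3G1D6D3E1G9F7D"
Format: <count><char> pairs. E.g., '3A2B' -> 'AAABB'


Expanding each <count><char> pair:
  3G -> 'GGG'
  1D -> 'D'
  6D -> 'DDDDDD'
  3E -> 'EEE'
  1G -> 'G'
  9F -> 'FFFFFFFFF'
  7D -> 'DDDDDDD'

Decoded = GGGDDDDDDDEEEGFFFFFFFFFDDDDDDD


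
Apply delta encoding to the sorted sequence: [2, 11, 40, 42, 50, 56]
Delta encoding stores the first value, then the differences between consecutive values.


First value: 2
Deltas:
  11 - 2 = 9
  40 - 11 = 29
  42 - 40 = 2
  50 - 42 = 8
  56 - 50 = 6


Delta encoded: [2, 9, 29, 2, 8, 6]


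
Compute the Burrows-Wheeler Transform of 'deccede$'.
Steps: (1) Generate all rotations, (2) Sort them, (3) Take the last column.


Rotations (sorted):
  0: $deccede -> last char: e
  1: ccede$de -> last char: e
  2: cede$dec -> last char: c
  3: de$decce -> last char: e
  4: deccede$ -> last char: $
  5: e$decced -> last char: d
  6: eccede$d -> last char: d
  7: ede$decc -> last char: c


BWT = eece$ddc


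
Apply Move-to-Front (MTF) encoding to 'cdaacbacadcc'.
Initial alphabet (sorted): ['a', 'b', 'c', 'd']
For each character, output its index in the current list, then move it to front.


MTF encoding:
'c': index 2 in ['a', 'b', 'c', 'd'] -> ['c', 'a', 'b', 'd']
'd': index 3 in ['c', 'a', 'b', 'd'] -> ['d', 'c', 'a', 'b']
'a': index 2 in ['d', 'c', 'a', 'b'] -> ['a', 'd', 'c', 'b']
'a': index 0 in ['a', 'd', 'c', 'b'] -> ['a', 'd', 'c', 'b']
'c': index 2 in ['a', 'd', 'c', 'b'] -> ['c', 'a', 'd', 'b']
'b': index 3 in ['c', 'a', 'd', 'b'] -> ['b', 'c', 'a', 'd']
'a': index 2 in ['b', 'c', 'a', 'd'] -> ['a', 'b', 'c', 'd']
'c': index 2 in ['a', 'b', 'c', 'd'] -> ['c', 'a', 'b', 'd']
'a': index 1 in ['c', 'a', 'b', 'd'] -> ['a', 'c', 'b', 'd']
'd': index 3 in ['a', 'c', 'b', 'd'] -> ['d', 'a', 'c', 'b']
'c': index 2 in ['d', 'a', 'c', 'b'] -> ['c', 'd', 'a', 'b']
'c': index 0 in ['c', 'd', 'a', 'b'] -> ['c', 'd', 'a', 'b']


Output: [2, 3, 2, 0, 2, 3, 2, 2, 1, 3, 2, 0]


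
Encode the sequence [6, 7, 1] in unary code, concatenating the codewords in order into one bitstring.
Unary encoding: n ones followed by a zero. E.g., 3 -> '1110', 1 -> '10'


Encode each number as n ones followed by a terminating 0:
  6 -> 1111110 (7 bits)
  7 -> 11111110 (8 bits)
  1 -> 10 (2 bits)
Total length = 7 + 8 + 2 = 17 bits.

Unary([6, 7, 1]) = 11111101111111010 (17 bits)


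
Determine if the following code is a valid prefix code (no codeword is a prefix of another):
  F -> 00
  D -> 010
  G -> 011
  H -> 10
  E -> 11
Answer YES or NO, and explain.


Checking each pair (does one codeword prefix another?):
  F='00' vs D='010': no prefix
  F='00' vs G='011': no prefix
  F='00' vs H='10': no prefix
  F='00' vs E='11': no prefix
  D='010' vs F='00': no prefix
  D='010' vs G='011': no prefix
  D='010' vs H='10': no prefix
  D='010' vs E='11': no prefix
  G='011' vs F='00': no prefix
  G='011' vs D='010': no prefix
  G='011' vs H='10': no prefix
  G='011' vs E='11': no prefix
  H='10' vs F='00': no prefix
  H='10' vs D='010': no prefix
  H='10' vs G='011': no prefix
  H='10' vs E='11': no prefix
  E='11' vs F='00': no prefix
  E='11' vs D='010': no prefix
  E='11' vs G='011': no prefix
  E='11' vs H='10': no prefix
No violation found over all pairs.

YES -- this is a valid prefix code. No codeword is a prefix of any other codeword.


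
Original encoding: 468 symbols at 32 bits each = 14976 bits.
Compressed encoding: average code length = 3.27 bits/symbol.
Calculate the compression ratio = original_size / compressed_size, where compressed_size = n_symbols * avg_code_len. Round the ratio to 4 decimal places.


original_size = n_symbols * orig_bits = 468 * 32 = 14976 bits
compressed_size = n_symbols * avg_code_len = 468 * 3.27 = 1530.36 bits
ratio = original_size / compressed_size = 14976 / 1530.36 = 9.7859

Compression ratio = 9.7859


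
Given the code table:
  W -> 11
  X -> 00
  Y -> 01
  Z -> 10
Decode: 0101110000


Decoding:
01 -> Y
01 -> Y
11 -> W
00 -> X
00 -> X


Result: YYWXX


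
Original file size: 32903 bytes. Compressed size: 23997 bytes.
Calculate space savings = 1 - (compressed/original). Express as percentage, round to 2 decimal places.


ratio = compressed/original = 23997/32903 = 0.729326
savings = 1 - ratio = 1 - 0.729326 = 0.270674
as a percentage: 0.270674 * 100 = 27.07%

Space savings = 1 - 23997/32903 = 27.07%


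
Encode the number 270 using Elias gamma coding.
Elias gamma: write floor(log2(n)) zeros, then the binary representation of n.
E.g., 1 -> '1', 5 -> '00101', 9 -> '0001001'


num_bits = floor(log2(270)) + 1 = 9
leading_zeros = num_bits - 1 = 8
binary(270) = 100001110

Elias gamma(270) = '00000000' + '100001110' = 00000000100001110 (17 bits)


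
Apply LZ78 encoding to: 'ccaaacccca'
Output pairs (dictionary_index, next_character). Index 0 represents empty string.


LZ78 encoding steps:
Dictionary: {0: ''}
Step 1: w='' (idx 0), next='c' -> output (0, 'c'), add 'c' as idx 1
Step 2: w='c' (idx 1), next='a' -> output (1, 'a'), add 'ca' as idx 2
Step 3: w='' (idx 0), next='a' -> output (0, 'a'), add 'a' as idx 3
Step 4: w='a' (idx 3), next='c' -> output (3, 'c'), add 'ac' as idx 4
Step 5: w='c' (idx 1), next='c' -> output (1, 'c'), add 'cc' as idx 5
Step 6: w='ca' (idx 2), end of input -> output (2, '')


Encoded: [(0, 'c'), (1, 'a'), (0, 'a'), (3, 'c'), (1, 'c'), (2, '')]


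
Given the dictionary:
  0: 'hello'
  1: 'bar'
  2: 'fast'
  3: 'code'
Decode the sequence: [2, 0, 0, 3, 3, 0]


Look up each index in the dictionary:
  2 -> 'fast'
  0 -> 'hello'
  0 -> 'hello'
  3 -> 'code'
  3 -> 'code'
  0 -> 'hello'

Decoded: "fast hello hello code code hello"


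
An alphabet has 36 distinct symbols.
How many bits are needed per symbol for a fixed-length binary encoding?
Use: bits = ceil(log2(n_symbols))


log2(36) = 5.1699
Bracket: 2^5 = 32 < 36 <= 2^6 = 64
So ceil(log2(36)) = 6

bits = ceil(log2(36)) = ceil(5.1699) = 6 bits


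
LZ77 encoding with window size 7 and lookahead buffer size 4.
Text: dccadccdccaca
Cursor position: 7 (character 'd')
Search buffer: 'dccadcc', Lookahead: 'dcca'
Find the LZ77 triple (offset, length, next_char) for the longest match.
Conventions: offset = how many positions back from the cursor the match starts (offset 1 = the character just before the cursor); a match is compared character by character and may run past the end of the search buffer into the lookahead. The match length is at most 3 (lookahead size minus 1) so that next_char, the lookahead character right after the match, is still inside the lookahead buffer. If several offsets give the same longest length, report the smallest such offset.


Try each offset into the search buffer:
  offset=1 (pos 6, char 'c'): match length 0
  offset=2 (pos 5, char 'c'): match length 0
  offset=3 (pos 4, char 'd'): match length 3
  offset=4 (pos 3, char 'a'): match length 0
  offset=5 (pos 2, char 'c'): match length 0
  offset=6 (pos 1, char 'c'): match length 0
  offset=7 (pos 0, char 'd'): match length 3
Longest match has length 3, found at offsets 3, 7; take the smallest, offset 3.
next_char = character at position 7 + 3 = 10 -> 'a'

Best match: offset=3, length=3 (matching 'dcc' starting at position 4)
LZ77 triple: (3, 3, 'a')


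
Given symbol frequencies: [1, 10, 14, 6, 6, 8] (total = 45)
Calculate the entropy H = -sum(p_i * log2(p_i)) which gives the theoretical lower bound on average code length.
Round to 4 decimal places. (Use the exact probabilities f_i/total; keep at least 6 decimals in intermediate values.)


Per-symbol terms -p_i * log2(p_i) with p_i = f_i/45:
  p = 1/45 = 0.022222: log2(p) = -5.491853, -p*log2(p) = 0.122041
  p = 10/45 = 0.222222: log2(p) = -2.169925, -p*log2(p) = 0.482206
  p = 14/45 = 0.311111: log2(p) = -1.684498, -p*log2(p) = 0.524066
  p = 6/45 = 0.133333: log2(p) = -2.906891, -p*log2(p) = 0.387585
  p = 6/45 = 0.133333: log2(p) = -2.906891, -p*log2(p) = 0.387585
  p = 8/45 = 0.177778: log2(p) = -2.491853, -p*log2(p) = 0.442996
H = 0.122041 + 0.482206 + 0.524066 + 0.387585 + 0.387585 + 0.442996 = 2.346479

H = 2.3465 bits/symbol


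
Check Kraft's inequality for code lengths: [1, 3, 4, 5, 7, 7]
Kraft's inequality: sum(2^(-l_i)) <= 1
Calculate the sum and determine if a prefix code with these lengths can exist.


Sum = 2^(-1) + 2^(-3) + 2^(-4) + 2^(-5) + 2^(-7) + 2^(-7)
    = 0.5 + 0.125 + 0.0625 + 0.03125 + 0.0078125 + 0.0078125
    = 94/128 = 0.734375
Since 0.734375 <= 1, Kraft's inequality IS satisfied.
A prefix code with these lengths CAN exist.

Kraft sum = 0.734375. Satisfied.


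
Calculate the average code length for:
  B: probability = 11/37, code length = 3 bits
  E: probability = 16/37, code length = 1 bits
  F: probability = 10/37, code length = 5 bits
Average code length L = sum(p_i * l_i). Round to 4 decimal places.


Weighted contributions p_i * l_i:
  B: (11/37) * 3 = 33/37
  E: (16/37) * 1 = 16/37
  F: (10/37) * 5 = 50/37
Sum = (33 + 16 + 50)/37 = 99/37

L = 99/37 = 2.6757 bits/symbol


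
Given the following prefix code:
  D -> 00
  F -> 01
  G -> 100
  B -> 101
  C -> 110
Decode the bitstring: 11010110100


Decoding step by step:
Bits 110 -> C
Bits 101 -> B
Bits 101 -> B
Bits 00 -> D


Decoded message: CBBD


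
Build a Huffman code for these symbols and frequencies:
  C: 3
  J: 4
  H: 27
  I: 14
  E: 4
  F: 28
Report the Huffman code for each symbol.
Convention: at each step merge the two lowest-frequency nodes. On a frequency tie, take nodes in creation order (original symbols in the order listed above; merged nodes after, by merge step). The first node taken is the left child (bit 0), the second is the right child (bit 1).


Huffman tree construction:
Step 1: Merge C(3) + J(4) = 7
Step 2: Merge E(4) + (C+J)(7) = 11
Step 3: Merge (E+(C+J))(11) + I(14) = 25
Step 4: Merge ((E+(C+J))+I)(25) + H(27) = 52
Step 5: Merge F(28) + (((E+(C+J))+I)+H)(52) = 80
Read each symbol's code off the tree from the root (left child = 0, right child = 1).

Codes:
  C: 10010 (length 5)
  J: 10011 (length 5)
  H: 11 (length 2)
  I: 101 (length 3)
  E: 1000 (length 4)
  F: 0 (length 1)
Average code length: 175/80 = 2.1875 bits/symbol


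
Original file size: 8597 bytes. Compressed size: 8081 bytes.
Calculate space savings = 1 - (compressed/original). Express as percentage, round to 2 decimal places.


ratio = compressed/original = 8081/8597 = 0.939979
savings = 1 - ratio = 1 - 0.939979 = 0.060021
as a percentage: 0.060021 * 100 = 6.0%

Space savings = 1 - 8081/8597 = 6.0%


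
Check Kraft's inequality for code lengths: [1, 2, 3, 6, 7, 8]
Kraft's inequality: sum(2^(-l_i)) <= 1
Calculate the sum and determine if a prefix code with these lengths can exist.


Sum = 2^(-1) + 2^(-2) + 2^(-3) + 2^(-6) + 2^(-7) + 2^(-8)
    = 0.5 + 0.25 + 0.125 + 0.015625 + 0.0078125 + 0.00390625
    = 231/256 = 0.90234375
Since 0.90234375 <= 1, Kraft's inequality IS satisfied.
A prefix code with these lengths CAN exist.

Kraft sum = 0.90234375. Satisfied.


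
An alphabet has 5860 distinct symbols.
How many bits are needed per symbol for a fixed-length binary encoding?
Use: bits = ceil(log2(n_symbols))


log2(5860) = 12.5167
Bracket: 2^12 = 4096 < 5860 <= 2^13 = 8192
So ceil(log2(5860)) = 13

bits = ceil(log2(5860)) = ceil(12.5167) = 13 bits


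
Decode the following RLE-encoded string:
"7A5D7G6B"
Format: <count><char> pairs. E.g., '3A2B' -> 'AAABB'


Expanding each <count><char> pair:
  7A -> 'AAAAAAA'
  5D -> 'DDDDD'
  7G -> 'GGGGGGG'
  6B -> 'BBBBBB'

Decoded = AAAAAAADDDDDGGGGGGGBBBBBB


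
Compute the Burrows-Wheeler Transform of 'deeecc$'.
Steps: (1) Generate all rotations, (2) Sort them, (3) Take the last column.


Rotations (sorted):
  0: $deeecc -> last char: c
  1: c$deeec -> last char: c
  2: cc$deee -> last char: e
  3: deeecc$ -> last char: $
  4: ecc$dee -> last char: e
  5: eecc$de -> last char: e
  6: eeecc$d -> last char: d


BWT = cce$eed


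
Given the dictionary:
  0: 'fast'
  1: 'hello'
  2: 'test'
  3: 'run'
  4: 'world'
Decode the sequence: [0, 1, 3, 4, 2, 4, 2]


Look up each index in the dictionary:
  0 -> 'fast'
  1 -> 'hello'
  3 -> 'run'
  4 -> 'world'
  2 -> 'test'
  4 -> 'world'
  2 -> 'test'

Decoded: "fast hello run world test world test"


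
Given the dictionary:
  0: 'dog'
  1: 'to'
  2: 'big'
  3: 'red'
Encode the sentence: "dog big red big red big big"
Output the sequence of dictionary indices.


Look up each word in the dictionary:
  'dog' -> 0
  'big' -> 2
  'red' -> 3
  'big' -> 2
  'red' -> 3
  'big' -> 2
  'big' -> 2

Encoded: [0, 2, 3, 2, 3, 2, 2]


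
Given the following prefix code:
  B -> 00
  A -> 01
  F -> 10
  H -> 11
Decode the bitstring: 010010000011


Decoding step by step:
Bits 01 -> A
Bits 00 -> B
Bits 10 -> F
Bits 00 -> B
Bits 00 -> B
Bits 11 -> H


Decoded message: ABFBBH


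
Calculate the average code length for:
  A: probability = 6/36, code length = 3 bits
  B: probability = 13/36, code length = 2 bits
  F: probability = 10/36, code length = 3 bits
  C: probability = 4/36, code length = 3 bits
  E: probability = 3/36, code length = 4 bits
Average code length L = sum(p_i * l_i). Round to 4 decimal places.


Weighted contributions p_i * l_i:
  A: (6/36) * 3 = 18/36
  B: (13/36) * 2 = 26/36
  F: (10/36) * 3 = 30/36
  C: (4/36) * 3 = 12/36
  E: (3/36) * 4 = 12/36
Sum = (18 + 26 + 30 + 12 + 12)/36 = 98/36

L = 98/36 = 2.7222 bits/symbol


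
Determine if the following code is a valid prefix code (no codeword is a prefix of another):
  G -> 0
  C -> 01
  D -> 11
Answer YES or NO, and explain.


Checking each pair (does one codeword prefix another?):
  G='0' vs C='01': prefix -- VIOLATION

NO -- this is NOT a valid prefix code. G (0) is a prefix of C (01).


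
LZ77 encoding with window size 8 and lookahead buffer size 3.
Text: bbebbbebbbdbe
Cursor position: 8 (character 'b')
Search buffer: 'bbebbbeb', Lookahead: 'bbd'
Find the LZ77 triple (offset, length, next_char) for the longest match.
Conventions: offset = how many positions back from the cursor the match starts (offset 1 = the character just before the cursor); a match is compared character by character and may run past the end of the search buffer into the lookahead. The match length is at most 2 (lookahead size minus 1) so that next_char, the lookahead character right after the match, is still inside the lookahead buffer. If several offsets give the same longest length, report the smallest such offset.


Try each offset into the search buffer:
  offset=1 (pos 7, char 'b'): match length 2
  offset=2 (pos 6, char 'e'): match length 0
  offset=3 (pos 5, char 'b'): match length 1
  offset=4 (pos 4, char 'b'): match length 2
  offset=5 (pos 3, char 'b'): match length 2
  offset=6 (pos 2, char 'e'): match length 0
  offset=7 (pos 1, char 'b'): match length 1
  offset=8 (pos 0, char 'b'): match length 2
Longest match has length 2, found at offsets 1, 4, 5, 8; take the smallest, offset 1.
next_char = character at position 8 + 2 = 10 -> 'd'

Best match: offset=1, length=2 (matching 'bb' starting at position 7)
LZ77 triple: (1, 2, 'd')


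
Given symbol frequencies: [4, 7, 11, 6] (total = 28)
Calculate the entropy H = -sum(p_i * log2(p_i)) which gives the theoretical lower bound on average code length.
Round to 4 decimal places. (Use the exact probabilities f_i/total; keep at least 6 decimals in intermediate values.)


Per-symbol terms -p_i * log2(p_i) with p_i = f_i/28:
  p = 4/28 = 0.142857: log2(p) = -2.807355, -p*log2(p) = 0.401051
  p = 7/28 = 0.250000: log2(p) = -2.000000, -p*log2(p) = 0.500000
  p = 11/28 = 0.392857: log2(p) = -1.347923, -p*log2(p) = 0.529541
  p = 6/28 = 0.214286: log2(p) = -2.222392, -p*log2(p) = 0.476227
H = 0.401051 + 0.500000 + 0.529541 + 0.476227 = 1.906819

H = 1.9068 bits/symbol


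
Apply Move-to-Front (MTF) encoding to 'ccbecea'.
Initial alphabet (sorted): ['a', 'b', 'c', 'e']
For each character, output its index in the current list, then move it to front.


MTF encoding:
'c': index 2 in ['a', 'b', 'c', 'e'] -> ['c', 'a', 'b', 'e']
'c': index 0 in ['c', 'a', 'b', 'e'] -> ['c', 'a', 'b', 'e']
'b': index 2 in ['c', 'a', 'b', 'e'] -> ['b', 'c', 'a', 'e']
'e': index 3 in ['b', 'c', 'a', 'e'] -> ['e', 'b', 'c', 'a']
'c': index 2 in ['e', 'b', 'c', 'a'] -> ['c', 'e', 'b', 'a']
'e': index 1 in ['c', 'e', 'b', 'a'] -> ['e', 'c', 'b', 'a']
'a': index 3 in ['e', 'c', 'b', 'a'] -> ['a', 'e', 'c', 'b']


Output: [2, 0, 2, 3, 2, 1, 3]


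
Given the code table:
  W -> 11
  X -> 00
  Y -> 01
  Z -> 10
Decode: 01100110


Decoding:
01 -> Y
10 -> Z
01 -> Y
10 -> Z


Result: YZYZ


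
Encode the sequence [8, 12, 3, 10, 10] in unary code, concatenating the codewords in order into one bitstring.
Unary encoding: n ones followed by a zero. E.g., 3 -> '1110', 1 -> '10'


Encode each number as n ones followed by a terminating 0:
  8 -> 111111110 (9 bits)
  12 -> 1111111111110 (13 bits)
  3 -> 1110 (4 bits)
  10 -> 11111111110 (11 bits)
  10 -> 11111111110 (11 bits)
Total length = 9 + 13 + 4 + 11 + 11 = 48 bits.

Unary([8, 12, 3, 10, 10]) = 111111110111111111111011101111111111011111111110 (48 bits)


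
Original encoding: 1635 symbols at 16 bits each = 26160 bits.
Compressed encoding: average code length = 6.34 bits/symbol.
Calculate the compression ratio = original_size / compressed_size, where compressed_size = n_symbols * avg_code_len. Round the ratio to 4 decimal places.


original_size = n_symbols * orig_bits = 1635 * 16 = 26160 bits
compressed_size = n_symbols * avg_code_len = 1635 * 6.34 = 10365.9 bits
ratio = original_size / compressed_size = 26160 / 10365.9 = 2.5237

Compression ratio = 2.5237


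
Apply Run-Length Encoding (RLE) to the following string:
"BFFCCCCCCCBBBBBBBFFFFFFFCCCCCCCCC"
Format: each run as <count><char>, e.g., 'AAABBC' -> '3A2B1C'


Scanning runs left to right:
  i=0: run of 'B' x 1 -> '1B'
  i=1: run of 'F' x 2 -> '2F'
  i=3: run of 'C' x 7 -> '7C'
  i=10: run of 'B' x 7 -> '7B'
  i=17: run of 'F' x 7 -> '7F'
  i=24: run of 'C' x 9 -> '9C'

RLE = 1B2F7C7B7F9C


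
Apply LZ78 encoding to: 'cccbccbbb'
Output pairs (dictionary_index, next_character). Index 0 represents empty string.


LZ78 encoding steps:
Dictionary: {0: ''}
Step 1: w='' (idx 0), next='c' -> output (0, 'c'), add 'c' as idx 1
Step 2: w='c' (idx 1), next='c' -> output (1, 'c'), add 'cc' as idx 2
Step 3: w='' (idx 0), next='b' -> output (0, 'b'), add 'b' as idx 3
Step 4: w='cc' (idx 2), next='b' -> output (2, 'b'), add 'ccb' as idx 4
Step 5: w='b' (idx 3), next='b' -> output (3, 'b'), add 'bb' as idx 5


Encoded: [(0, 'c'), (1, 'c'), (0, 'b'), (2, 'b'), (3, 'b')]


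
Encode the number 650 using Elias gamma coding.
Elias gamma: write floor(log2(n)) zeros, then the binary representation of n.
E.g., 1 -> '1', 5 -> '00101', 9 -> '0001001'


num_bits = floor(log2(650)) + 1 = 10
leading_zeros = num_bits - 1 = 9
binary(650) = 1010001010

Elias gamma(650) = '000000000' + '1010001010' = 0000000001010001010 (19 bits)


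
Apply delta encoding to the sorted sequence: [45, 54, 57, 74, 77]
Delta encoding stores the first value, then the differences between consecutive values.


First value: 45
Deltas:
  54 - 45 = 9
  57 - 54 = 3
  74 - 57 = 17
  77 - 74 = 3


Delta encoded: [45, 9, 3, 17, 3]


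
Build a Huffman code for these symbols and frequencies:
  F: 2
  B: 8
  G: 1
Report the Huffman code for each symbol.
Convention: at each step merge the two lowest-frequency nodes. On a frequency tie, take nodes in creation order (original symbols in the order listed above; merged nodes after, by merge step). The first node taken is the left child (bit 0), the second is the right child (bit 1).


Huffman tree construction:
Step 1: Merge G(1) + F(2) = 3
Step 2: Merge (G+F)(3) + B(8) = 11
Read each symbol's code off the tree from the root (left child = 0, right child = 1).

Codes:
  F: 01 (length 2)
  B: 1 (length 1)
  G: 00 (length 2)
Average code length: 14/11 = 1.2727 bits/symbol
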